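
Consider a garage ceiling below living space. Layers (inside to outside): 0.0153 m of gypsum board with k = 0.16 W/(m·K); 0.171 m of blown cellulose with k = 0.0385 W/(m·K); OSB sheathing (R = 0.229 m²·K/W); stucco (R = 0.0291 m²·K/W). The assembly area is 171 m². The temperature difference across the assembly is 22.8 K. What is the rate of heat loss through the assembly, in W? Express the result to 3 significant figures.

813 W

0.0153/0.16 = 0.09562
0.171/0.0385 = 4.442
R_total = 0.09562 + 4.442 + 0.229 + 0.0291 = 4.795 m²·K/W
Q = A·ΔT/R = 171 × 22.8 / 4.795 = 813 W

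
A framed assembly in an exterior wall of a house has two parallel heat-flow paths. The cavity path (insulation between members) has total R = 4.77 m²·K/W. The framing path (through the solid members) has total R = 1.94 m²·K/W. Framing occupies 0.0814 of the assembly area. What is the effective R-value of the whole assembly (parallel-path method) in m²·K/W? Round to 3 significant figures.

U_eff = 0.9186/4.77 + 0.0814/1.94 = 0.1926 + 0.04196 = 0.2345
R_eff = 1/U_eff = 4.264 m²·K/W

4.26 m²·K/W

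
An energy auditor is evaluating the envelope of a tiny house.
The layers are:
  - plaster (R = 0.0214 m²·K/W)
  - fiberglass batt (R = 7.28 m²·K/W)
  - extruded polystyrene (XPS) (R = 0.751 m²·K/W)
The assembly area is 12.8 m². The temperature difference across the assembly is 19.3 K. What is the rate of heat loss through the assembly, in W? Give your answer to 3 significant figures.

R_total = 0.0214 + 7.28 + 0.751 = 8.052 m²·K/W
Q = A·ΔT/R = 12.8 × 19.3 / 8.052 = 30.68 W

30.7 W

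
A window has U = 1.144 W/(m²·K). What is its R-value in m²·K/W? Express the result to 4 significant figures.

0.8741 m²·K/W

R = 1/U = 1/1.144 = 0.87413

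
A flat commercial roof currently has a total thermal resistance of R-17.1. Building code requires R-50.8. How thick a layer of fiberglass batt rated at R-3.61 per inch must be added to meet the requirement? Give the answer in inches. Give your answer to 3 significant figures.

ΔR = 50.8 − 17.1 = 33.7 ft²·°F·h/BTU
L = ΔR / (R/in) = 33.7/3.61 = 9.335 in

9.34 in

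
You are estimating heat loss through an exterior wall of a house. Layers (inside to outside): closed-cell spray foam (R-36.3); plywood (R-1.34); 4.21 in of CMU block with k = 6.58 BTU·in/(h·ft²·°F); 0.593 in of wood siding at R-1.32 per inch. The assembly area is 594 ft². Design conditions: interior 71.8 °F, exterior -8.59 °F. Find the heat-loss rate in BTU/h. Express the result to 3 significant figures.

1220 BTU/h

4.21/6.58 = 0.6398
0.593 × 1.32 = 0.7828
R_total = 36.3 + 1.34 + 0.6398 + 0.7828 = 39.06 ft²·°F·h/BTU
Q = A·ΔT/R = 594 × (71.8 − (-8.59)) / 39.06 = 1222 BTU/h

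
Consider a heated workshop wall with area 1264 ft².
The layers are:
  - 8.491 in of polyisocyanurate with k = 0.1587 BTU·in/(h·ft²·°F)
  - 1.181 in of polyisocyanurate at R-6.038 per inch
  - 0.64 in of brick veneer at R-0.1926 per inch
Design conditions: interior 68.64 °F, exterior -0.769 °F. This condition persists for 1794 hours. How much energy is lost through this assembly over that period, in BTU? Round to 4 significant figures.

2591000 BTU

8.491/0.1587 = 53.503
1.181 × 6.038 = 7.1309
0.64 × 0.1926 = 0.12326
R_total = 53.503 + 7.1309 + 0.12326 = 60.758 ft²·°F·h/BTU
Q = 1264 × (68.64 − (-0.769)) / 60.758 = 1444 BTU/h
E = 1444 × 1794 = 2590500 BTU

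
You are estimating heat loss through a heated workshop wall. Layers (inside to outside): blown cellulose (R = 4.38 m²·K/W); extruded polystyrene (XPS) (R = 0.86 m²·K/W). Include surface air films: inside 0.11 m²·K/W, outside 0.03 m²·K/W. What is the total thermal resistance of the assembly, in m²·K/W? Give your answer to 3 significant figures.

R_total = 0.11 + 4.38 + 0.86 + 0.03 = 5.38 m²·K/W

5.38 m²·K/W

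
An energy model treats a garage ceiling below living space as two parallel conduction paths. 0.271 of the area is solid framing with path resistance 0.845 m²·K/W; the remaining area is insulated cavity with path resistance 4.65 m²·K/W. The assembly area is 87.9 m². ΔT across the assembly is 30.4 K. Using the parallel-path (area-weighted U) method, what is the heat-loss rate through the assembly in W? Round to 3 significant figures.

U_eff = 0.729/4.65 + 0.271/0.845 = 0.1568 + 0.3207 = 0.4775
R_eff = 1/U_eff = 2.094 m²·K/W
Q = 87.9 × 30.4 / 2.094 = 1276 W

1280 W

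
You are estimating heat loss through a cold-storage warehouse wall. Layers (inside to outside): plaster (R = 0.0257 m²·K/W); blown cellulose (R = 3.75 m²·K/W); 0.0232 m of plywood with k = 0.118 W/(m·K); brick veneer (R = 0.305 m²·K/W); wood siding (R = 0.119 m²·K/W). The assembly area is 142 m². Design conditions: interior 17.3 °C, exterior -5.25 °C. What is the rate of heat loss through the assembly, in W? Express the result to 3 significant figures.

0.0232/0.118 = 0.1966
R_total = 0.0257 + 3.75 + 0.1966 + 0.305 + 0.119 = 4.396 m²·K/W
Q = A·ΔT/R = 142 × (17.3 − (-5.25)) / 4.396 = 728.4 W

728 W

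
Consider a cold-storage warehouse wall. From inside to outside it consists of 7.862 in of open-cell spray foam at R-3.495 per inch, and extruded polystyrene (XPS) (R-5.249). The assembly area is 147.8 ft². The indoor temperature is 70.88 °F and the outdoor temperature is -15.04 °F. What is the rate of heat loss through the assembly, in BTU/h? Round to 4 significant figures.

388.0 BTU/h

7.862 × 3.495 = 27.478
R_total = 27.478 + 5.249 = 32.727 ft²·°F·h/BTU
Q = A·ΔT/R = 147.8 × (70.88 − (-15.04)) / 32.727 = 388.03 BTU/h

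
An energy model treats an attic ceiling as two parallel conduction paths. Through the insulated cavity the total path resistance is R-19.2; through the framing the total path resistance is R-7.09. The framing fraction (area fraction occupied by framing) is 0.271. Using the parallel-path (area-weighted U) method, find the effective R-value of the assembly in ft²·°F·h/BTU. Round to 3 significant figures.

U_eff = 0.729/19.2 + 0.271/7.09 = 0.03797 + 0.03822 = 0.07619
R_eff = 1/U_eff = 13.12 ft²·°F·h/BTU

13.1 ft²·°F·h/BTU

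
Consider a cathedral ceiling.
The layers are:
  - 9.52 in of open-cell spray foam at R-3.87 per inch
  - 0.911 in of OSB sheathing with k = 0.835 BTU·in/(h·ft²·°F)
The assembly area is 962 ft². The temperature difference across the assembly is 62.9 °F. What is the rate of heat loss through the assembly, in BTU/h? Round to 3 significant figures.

9.52 × 3.87 = 36.84
0.911/0.835 = 1.091
R_total = 36.84 + 1.091 = 37.93 ft²·°F·h/BTU
Q = A·ΔT/R = 962 × 62.9 / 37.93 = 1595 BTU/h

1600 BTU/h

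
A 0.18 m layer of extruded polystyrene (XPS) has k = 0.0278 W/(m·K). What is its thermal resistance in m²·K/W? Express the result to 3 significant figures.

6.47 m²·K/W

R = L/k = 0.18/0.0278 = 6.475 m²·K/W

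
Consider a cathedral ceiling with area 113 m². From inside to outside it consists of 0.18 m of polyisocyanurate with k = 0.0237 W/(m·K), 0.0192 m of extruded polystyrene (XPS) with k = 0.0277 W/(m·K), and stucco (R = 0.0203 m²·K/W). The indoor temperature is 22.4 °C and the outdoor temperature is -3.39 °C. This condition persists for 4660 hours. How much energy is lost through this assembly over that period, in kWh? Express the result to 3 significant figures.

1630 kWh

0.18/0.0237 = 7.595
0.0192/0.0277 = 0.6931
R_total = 7.595 + 0.6931 + 0.0203 = 8.308 m²·K/W
Q = 113 × (22.4 − (-3.39)) / 8.308 = 350.8 W
E = 350.8 W × 4660 h / 1000 = 1635 kWh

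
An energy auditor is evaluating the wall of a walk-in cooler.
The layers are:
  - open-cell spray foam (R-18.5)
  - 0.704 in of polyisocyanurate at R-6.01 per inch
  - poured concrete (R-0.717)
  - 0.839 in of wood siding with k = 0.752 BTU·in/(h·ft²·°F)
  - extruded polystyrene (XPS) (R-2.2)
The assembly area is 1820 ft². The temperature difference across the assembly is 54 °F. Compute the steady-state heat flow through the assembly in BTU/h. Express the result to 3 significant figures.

0.704 × 6.01 = 4.231
0.839/0.752 = 1.116
R_total = 18.5 + 4.231 + 0.717 + 1.116 + 2.2 = 26.76 ft²·°F·h/BTU
Q = A·ΔT/R = 1820 × 54 / 26.76 = 3672 BTU/h

3670 BTU/h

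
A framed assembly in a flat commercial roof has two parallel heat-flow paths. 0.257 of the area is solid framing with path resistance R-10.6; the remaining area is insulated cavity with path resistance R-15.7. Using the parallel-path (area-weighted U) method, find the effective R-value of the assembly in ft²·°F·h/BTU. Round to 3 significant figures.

14.0 ft²·°F·h/BTU

U_eff = 0.743/15.7 + 0.257/10.6 = 0.04732 + 0.02425 = 0.07157
R_eff = 1/U_eff = 13.97 ft²·°F·h/BTU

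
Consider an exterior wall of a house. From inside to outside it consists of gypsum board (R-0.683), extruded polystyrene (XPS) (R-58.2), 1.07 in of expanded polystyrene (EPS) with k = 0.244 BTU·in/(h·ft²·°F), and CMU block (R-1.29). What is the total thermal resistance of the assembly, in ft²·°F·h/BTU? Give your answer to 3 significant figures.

64.6 ft²·°F·h/BTU

1.07/0.244 = 4.385
R_total = 0.683 + 58.2 + 4.385 + 1.29 = 64.56 ft²·°F·h/BTU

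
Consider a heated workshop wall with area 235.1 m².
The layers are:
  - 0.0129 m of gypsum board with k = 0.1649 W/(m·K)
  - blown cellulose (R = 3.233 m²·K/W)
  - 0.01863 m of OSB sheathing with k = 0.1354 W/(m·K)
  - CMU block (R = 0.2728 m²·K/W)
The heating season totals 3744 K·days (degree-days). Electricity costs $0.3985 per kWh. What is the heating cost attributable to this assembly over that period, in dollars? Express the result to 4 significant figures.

2262 dollars

0.0129/0.1649 = 0.078229
0.01863/0.1354 = 0.13759
R_total = 0.078229 + 3.233 + 0.13759 + 0.2728 = 3.7216 m²·K/W
E = A × HDD × 24 / R / 1000 = 235.1 × 3744 × 24 / 3.7216 / 1000 = 5676.3 kWh
Cost = 5676.3 × 0.3985 = $2262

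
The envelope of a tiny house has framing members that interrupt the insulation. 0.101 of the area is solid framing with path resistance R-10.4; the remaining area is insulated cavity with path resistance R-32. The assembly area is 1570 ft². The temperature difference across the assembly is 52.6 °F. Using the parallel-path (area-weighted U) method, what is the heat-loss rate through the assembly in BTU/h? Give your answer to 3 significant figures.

3120 BTU/h

U_eff = 0.899/32 + 0.101/10.4 = 0.02809 + 0.009712 = 0.03781
R_eff = 1/U_eff = 26.45 ft²·°F·h/BTU
Q = 1570 × 52.6 / 26.45 = 3122 BTU/h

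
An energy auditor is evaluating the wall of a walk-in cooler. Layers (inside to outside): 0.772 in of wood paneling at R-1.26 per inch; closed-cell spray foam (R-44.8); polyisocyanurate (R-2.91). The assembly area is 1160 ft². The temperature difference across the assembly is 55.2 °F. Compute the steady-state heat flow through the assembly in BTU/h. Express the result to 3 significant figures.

1320 BTU/h

0.772 × 1.26 = 0.9727
R_total = 0.9727 + 44.8 + 2.91 = 48.68 ft²·°F·h/BTU
Q = A·ΔT/R = 1160 × 55.2 / 48.68 = 1315 BTU/h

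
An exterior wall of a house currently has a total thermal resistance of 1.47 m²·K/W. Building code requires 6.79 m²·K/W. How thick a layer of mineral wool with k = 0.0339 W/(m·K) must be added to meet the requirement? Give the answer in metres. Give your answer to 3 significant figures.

ΔR = 6.79 − 1.47 = 5.32 m²·K/W
L = ΔR × k = 5.32 × 0.0339 = 0.1803 m

0.180 m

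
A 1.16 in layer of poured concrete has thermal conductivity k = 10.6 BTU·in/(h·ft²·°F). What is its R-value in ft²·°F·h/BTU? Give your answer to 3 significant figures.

0.109 ft²·°F·h/BTU

R = L/k = 1.16/10.6 = 0.1094 ft²·°F·h/BTU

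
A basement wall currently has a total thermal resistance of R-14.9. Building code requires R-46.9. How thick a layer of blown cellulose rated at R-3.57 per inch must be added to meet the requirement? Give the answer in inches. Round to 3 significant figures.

ΔR = 46.9 − 14.9 = 32 ft²·°F·h/BTU
L = ΔR / (R/in) = 32/3.57 = 8.964 in

8.96 in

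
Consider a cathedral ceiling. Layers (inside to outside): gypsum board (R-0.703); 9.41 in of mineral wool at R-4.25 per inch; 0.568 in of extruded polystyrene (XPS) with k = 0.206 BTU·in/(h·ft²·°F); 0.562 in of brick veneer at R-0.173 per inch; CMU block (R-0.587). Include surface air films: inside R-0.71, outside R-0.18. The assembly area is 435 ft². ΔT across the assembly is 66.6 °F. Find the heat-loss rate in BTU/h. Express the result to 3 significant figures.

9.41 × 4.25 = 39.99
0.568/0.206 = 2.757
0.562 × 0.173 = 0.09723
R_total = 0.71 + 0.703 + 39.99 + 2.757 + 0.09723 + 0.587 + 0.18 = 45.03 ft²·°F·h/BTU
Q = A·ΔT/R = 435 × 66.6 / 45.03 = 643.4 BTU/h

643 BTU/h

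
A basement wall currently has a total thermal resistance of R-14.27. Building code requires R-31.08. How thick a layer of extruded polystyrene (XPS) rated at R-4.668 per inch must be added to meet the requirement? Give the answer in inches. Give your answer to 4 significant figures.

3.601 in

ΔR = 31.08 − 14.27 = 16.81 ft²·°F·h/BTU
L = ΔR / (R/in) = 16.81/4.668 = 3.6011 in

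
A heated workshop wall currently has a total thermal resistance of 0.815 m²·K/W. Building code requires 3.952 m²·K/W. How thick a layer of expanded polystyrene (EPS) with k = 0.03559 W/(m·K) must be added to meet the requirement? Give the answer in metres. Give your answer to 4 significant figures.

ΔR = 3.952 − 0.815 = 3.137 m²·K/W
L = ΔR × k = 3.137 × 0.03559 = 0.11165 m

0.1116 m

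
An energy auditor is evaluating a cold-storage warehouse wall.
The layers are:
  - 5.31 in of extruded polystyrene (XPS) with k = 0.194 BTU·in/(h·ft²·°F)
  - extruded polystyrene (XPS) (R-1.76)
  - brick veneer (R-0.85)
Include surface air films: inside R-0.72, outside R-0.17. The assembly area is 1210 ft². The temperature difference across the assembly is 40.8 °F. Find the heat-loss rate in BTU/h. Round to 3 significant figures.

5.31/0.194 = 27.37
R_total = 0.72 + 27.37 + 1.76 + 0.85 + 0.17 = 30.87 ft²·°F·h/BTU
Q = A·ΔT/R = 1210 × 40.8 / 30.87 = 1599 BTU/h

1600 BTU/h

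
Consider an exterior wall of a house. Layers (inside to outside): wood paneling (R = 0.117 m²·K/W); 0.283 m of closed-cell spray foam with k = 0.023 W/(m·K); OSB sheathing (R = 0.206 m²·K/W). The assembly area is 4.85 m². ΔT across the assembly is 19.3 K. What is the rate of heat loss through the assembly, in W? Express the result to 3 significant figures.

0.283/0.023 = 12.3
R_total = 0.117 + 12.3 + 0.206 = 12.63 m²·K/W
Q = A·ΔT/R = 4.85 × 19.3 / 12.63 = 7.413 W

7.41 W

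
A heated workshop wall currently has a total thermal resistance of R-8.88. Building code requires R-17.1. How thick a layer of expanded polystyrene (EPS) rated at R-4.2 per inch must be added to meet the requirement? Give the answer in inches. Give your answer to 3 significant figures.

ΔR = 17.1 − 8.88 = 8.22 ft²·°F·h/BTU
L = ΔR / (R/in) = 8.22/4.2 = 1.957 in

1.96 in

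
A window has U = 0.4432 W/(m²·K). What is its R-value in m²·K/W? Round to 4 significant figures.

2.256 m²·K/W

R = 1/U = 1/0.4432 = 2.2563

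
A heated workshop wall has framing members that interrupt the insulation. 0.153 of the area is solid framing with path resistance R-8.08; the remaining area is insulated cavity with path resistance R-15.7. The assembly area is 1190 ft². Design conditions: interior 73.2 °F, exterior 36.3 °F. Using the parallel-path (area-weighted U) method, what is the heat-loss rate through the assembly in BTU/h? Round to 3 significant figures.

3200 BTU/h

U_eff = 0.847/15.7 + 0.153/8.08 = 0.05395 + 0.01894 = 0.07288
R_eff = 1/U_eff = 13.72 ft²·°F·h/BTU
Q = 1190 × (73.2 − 36.3) / 13.72 = 3200 BTU/h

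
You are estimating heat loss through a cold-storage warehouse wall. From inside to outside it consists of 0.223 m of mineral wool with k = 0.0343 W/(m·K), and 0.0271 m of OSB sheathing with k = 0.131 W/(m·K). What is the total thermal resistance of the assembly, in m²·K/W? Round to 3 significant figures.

6.71 m²·K/W

0.223/0.0343 = 6.501
0.0271/0.131 = 0.2069
R_total = 6.501 + 0.2069 = 6.708 m²·K/W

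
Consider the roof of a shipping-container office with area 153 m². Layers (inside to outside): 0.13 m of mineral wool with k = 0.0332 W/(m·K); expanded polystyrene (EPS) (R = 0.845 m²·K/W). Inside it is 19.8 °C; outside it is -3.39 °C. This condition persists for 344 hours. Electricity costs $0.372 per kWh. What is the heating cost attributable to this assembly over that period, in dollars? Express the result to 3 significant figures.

95.4 dollars

0.13/0.0332 = 3.916
R_total = 3.916 + 0.845 = 4.761 m²·K/W
Q = 153 × (19.8 − (-3.39)) / 4.761 = 745.3 W
E = 745.3 W × 344 h / 1000 = 256.4 kWh
Cost = 256.4 × 0.372 = $95.37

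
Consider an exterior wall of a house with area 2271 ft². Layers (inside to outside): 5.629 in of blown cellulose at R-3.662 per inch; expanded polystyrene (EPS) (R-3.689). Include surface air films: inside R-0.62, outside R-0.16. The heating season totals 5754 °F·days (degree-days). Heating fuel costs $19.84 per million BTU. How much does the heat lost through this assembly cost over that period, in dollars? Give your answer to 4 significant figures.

5.629 × 3.662 = 20.613
R_total = 0.62 + 20.613 + 3.689 + 0.16 = 25.082 ft²·°F·h/BTU
E = A × HDD × 24 / R = 2271 × 5754 × 24 / 25.082 = 12503000 BTU
Cost = 12503000/10⁶ × 19.84 = $248.07

248.1 dollars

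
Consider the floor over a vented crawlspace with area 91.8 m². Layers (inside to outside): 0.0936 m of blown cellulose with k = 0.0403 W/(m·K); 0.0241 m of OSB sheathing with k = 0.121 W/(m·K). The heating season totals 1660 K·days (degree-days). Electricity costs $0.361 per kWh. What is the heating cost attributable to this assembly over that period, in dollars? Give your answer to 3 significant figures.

524 dollars

0.0936/0.0403 = 2.323
0.0241/0.121 = 0.1992
R_total = 2.323 + 0.1992 = 2.522 m²·K/W
E = A × HDD × 24 / R / 1000 = 91.8 × 1660 × 24 / 2.522 / 1000 = 1450 kWh
Cost = 1450 × 0.361 = $523.6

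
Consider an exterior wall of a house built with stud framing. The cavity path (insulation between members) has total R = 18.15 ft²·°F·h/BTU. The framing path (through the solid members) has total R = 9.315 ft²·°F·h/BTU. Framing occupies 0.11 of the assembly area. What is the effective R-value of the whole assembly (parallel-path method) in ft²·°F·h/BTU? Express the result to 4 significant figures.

U_eff = 0.89/18.15 + 0.11/9.315 = 0.049036 + 0.011809 = 0.060845
R_eff = 1/U_eff = 16.435 ft²·°F·h/BTU

16.44 ft²·°F·h/BTU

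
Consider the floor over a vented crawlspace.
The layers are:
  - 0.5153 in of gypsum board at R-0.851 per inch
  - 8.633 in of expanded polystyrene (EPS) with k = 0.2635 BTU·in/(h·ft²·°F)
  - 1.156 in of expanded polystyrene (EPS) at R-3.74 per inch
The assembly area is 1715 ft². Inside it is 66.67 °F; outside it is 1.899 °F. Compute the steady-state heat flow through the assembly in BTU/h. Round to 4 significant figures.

0.5153 × 0.851 = 0.43852
8.633/0.2635 = 32.763
1.156 × 3.74 = 4.3234
R_total = 0.43852 + 32.763 + 4.3234 = 37.525 ft²·°F·h/BTU
Q = A·ΔT/R = 1715 × (66.67 − 1.899) / 37.525 = 2960.2 BTU/h

2960 BTU/h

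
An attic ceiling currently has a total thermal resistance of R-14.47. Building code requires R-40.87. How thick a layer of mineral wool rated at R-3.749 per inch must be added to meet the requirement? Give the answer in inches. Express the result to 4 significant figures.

7.042 in

ΔR = 40.87 − 14.47 = 26.4 ft²·°F·h/BTU
L = ΔR / (R/in) = 26.4/3.749 = 7.0419 in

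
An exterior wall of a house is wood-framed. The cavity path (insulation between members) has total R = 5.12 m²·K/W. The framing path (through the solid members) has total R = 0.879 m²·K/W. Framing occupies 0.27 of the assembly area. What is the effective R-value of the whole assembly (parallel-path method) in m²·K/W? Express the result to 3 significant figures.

2.22 m²·K/W

U_eff = 0.73/5.12 + 0.27/0.879 = 0.1426 + 0.3072 = 0.4497
R_eff = 1/U_eff = 2.223 m²·K/W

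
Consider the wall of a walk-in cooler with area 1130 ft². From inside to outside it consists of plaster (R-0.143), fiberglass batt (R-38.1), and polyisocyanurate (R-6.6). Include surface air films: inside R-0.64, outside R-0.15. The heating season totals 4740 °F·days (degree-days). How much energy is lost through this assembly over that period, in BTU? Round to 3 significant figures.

R_total = 0.64 + 0.143 + 38.1 + 6.6 + 0.15 = 45.63 ft²·°F·h/BTU
E = A × HDD × 24 / R = 1130 × 4740 × 24 / 45.63 = 2817000 BTU

2820000 BTU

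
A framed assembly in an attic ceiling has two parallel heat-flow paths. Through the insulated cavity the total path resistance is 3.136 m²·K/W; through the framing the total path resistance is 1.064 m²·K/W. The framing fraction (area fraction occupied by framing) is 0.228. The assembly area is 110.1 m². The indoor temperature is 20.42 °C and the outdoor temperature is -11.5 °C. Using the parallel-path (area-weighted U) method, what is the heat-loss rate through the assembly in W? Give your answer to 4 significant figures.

1618 W

U_eff = 0.772/3.136 + 0.228/1.064 = 0.24617 + 0.21429 = 0.46046
R_eff = 1/U_eff = 2.1717 m²·K/W
Q = 110.1 × (20.42 − (-11.5)) / 2.1717 = 1618.2 W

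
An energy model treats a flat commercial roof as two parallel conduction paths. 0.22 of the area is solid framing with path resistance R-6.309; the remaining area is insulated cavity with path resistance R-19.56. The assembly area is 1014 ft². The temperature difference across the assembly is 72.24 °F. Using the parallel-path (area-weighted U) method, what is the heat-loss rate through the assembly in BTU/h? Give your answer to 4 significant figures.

5475 BTU/h

U_eff = 0.78/19.56 + 0.22/6.309 = 0.039877 + 0.034871 = 0.074748
R_eff = 1/U_eff = 13.378 ft²·°F·h/BTU
Q = 1014 × 72.24 / 13.378 = 5475.4 BTU/h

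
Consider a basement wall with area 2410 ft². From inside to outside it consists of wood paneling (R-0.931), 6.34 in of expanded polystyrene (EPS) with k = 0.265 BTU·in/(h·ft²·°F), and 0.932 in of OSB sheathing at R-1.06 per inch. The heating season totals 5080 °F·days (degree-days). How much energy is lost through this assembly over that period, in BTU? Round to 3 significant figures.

11400000 BTU

6.34/0.265 = 23.92
0.932 × 1.06 = 0.9879
R_total = 0.931 + 23.92 + 0.9879 = 25.84 ft²·°F·h/BTU
E = A × HDD × 24 / R = 2410 × 5080 × 24 / 25.84 = 11370000 BTU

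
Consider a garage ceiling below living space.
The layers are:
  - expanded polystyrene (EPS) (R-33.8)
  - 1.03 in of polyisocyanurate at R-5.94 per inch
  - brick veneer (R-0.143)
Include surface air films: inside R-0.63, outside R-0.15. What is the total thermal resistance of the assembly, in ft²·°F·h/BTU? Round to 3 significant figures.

40.8 ft²·°F·h/BTU

1.03 × 5.94 = 6.118
R_total = 0.63 + 33.8 + 6.118 + 0.143 + 0.15 = 40.84 ft²·°F·h/BTU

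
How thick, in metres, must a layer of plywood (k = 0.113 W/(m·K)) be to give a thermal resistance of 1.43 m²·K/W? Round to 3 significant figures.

L = R·k = 1.43 × 0.113 = 0.1616 m

0.162 m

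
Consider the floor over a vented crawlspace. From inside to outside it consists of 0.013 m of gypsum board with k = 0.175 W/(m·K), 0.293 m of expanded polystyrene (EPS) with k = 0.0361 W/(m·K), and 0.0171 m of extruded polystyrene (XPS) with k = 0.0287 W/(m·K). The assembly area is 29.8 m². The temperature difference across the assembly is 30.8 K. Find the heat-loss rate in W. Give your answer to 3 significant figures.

0.013/0.175 = 0.07429
0.293/0.0361 = 8.116
0.0171/0.0287 = 0.5958
R_total = 0.07429 + 8.116 + 0.5958 = 8.786 m²·K/W
Q = A·ΔT/R = 29.8 × 30.8 / 8.786 = 104.5 W

104 W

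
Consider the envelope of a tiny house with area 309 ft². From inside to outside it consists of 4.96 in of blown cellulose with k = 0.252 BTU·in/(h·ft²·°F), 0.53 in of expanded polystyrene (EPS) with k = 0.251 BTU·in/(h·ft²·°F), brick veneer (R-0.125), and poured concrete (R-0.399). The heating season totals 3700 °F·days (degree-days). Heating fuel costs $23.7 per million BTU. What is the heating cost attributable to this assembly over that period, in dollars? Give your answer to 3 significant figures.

29.1 dollars

4.96/0.252 = 19.68
0.53/0.251 = 2.112
R_total = 19.68 + 2.112 + 0.125 + 0.399 = 22.32 ft²·°F·h/BTU
E = A × HDD × 24 / R = 309 × 3700 × 24 / 22.32 = 1229000 BTU
Cost = 1229000/10⁶ × 23.7 = $29.14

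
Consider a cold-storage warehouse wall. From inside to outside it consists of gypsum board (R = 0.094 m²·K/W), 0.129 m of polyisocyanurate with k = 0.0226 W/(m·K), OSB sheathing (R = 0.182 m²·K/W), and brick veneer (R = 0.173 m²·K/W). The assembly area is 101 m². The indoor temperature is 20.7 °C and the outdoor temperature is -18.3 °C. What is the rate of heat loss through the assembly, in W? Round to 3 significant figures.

0.129/0.0226 = 5.708
R_total = 0.094 + 5.708 + 0.182 + 0.173 = 6.157 m²·K/W
Q = A·ΔT/R = 101 × (20.7 − (-18.3)) / 6.157 = 639.8 W

640 W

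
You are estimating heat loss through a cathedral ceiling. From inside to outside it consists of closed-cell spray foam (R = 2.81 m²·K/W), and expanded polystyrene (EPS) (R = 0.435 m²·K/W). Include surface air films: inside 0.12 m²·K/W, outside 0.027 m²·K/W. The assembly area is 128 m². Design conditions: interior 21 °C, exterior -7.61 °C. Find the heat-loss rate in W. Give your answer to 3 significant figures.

R_total = 0.12 + 2.81 + 0.435 + 0.027 = 3.392 m²·K/W
Q = A·ΔT/R = 128 × (21 − (-7.61)) / 3.392 = 1080 W

1080 W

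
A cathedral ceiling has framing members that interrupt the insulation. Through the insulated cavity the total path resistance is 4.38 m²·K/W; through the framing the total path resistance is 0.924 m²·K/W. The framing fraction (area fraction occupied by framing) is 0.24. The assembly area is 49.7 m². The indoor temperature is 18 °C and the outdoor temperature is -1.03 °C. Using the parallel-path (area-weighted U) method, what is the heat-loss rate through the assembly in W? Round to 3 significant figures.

410 W

U_eff = 0.76/4.38 + 0.24/0.924 = 0.1735 + 0.2597 = 0.4333
R_eff = 1/U_eff = 2.308 m²·K/W
Q = 49.7 × (18 − (-1.03)) / 2.308 = 409.8 W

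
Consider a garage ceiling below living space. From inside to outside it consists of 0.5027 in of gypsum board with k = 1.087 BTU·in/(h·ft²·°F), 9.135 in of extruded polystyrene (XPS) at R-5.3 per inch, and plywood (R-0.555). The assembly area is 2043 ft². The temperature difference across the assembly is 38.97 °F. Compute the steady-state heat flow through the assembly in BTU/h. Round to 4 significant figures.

0.5027/1.087 = 0.46247
9.135 × 5.3 = 48.415
R_total = 0.46247 + 48.415 + 0.555 = 49.433 ft²·°F·h/BTU
Q = A·ΔT/R = 2043 × 38.97 / 49.433 = 1610.6 BTU/h

1611 BTU/h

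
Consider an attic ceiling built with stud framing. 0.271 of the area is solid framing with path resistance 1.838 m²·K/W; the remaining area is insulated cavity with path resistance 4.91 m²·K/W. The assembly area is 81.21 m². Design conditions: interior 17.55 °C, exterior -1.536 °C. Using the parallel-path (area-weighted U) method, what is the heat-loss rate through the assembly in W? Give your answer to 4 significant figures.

U_eff = 0.729/4.91 + 0.271/1.838 = 0.14847 + 0.14744 = 0.29592
R_eff = 1/U_eff = 3.3793 m²·K/W
Q = 81.21 × (17.55 − (-1.536)) / 3.3793 = 458.66 W

458.7 W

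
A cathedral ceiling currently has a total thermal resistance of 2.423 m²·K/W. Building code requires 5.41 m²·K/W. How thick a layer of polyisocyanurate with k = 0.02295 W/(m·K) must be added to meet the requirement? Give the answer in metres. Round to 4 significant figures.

0.06855 m

ΔR = 5.41 − 2.423 = 2.987 m²·K/W
L = ΔR × k = 2.987 × 0.02295 = 0.068552 m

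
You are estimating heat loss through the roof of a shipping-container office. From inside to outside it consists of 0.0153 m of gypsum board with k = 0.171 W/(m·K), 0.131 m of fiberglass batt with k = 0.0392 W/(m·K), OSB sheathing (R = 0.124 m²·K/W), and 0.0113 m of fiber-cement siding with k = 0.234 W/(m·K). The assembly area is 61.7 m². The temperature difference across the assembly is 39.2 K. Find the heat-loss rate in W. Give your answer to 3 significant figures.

0.0153/0.171 = 0.08947
0.131/0.0392 = 3.342
0.0113/0.234 = 0.04829
R_total = 0.08947 + 3.342 + 0.124 + 0.04829 = 3.604 m²·K/W
Q = A·ΔT/R = 61.7 × 39.2 / 3.604 = 671.2 W

671 W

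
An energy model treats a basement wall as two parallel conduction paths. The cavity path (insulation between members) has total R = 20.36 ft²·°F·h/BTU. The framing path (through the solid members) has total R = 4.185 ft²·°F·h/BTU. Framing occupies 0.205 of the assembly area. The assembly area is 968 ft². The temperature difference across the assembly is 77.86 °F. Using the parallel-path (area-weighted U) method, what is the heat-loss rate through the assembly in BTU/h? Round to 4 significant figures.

6635 BTU/h

U_eff = 0.795/20.36 + 0.205/4.185 = 0.039047 + 0.048984 = 0.088032
R_eff = 1/U_eff = 11.36 ft²·°F·h/BTU
Q = 968 × 77.86 / 11.36 = 6634.8 BTU/h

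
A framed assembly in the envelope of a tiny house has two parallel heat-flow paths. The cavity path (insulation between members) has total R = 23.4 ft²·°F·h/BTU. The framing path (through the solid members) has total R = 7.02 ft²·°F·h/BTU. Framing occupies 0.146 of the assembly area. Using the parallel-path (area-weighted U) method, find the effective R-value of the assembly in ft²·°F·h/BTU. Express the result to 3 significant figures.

17.5 ft²·°F·h/BTU

U_eff = 0.854/23.4 + 0.146/7.02 = 0.0365 + 0.0208 = 0.05729
R_eff = 1/U_eff = 17.45 ft²·°F·h/BTU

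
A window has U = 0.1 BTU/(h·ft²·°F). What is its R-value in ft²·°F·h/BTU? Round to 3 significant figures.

R = 1/U = 1/0.1 = 10

10.0 ft²·°F·h/BTU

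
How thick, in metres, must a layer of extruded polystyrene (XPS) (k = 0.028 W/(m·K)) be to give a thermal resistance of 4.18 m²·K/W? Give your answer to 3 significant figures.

0.117 m

L = R·k = 4.18 × 0.028 = 0.117 m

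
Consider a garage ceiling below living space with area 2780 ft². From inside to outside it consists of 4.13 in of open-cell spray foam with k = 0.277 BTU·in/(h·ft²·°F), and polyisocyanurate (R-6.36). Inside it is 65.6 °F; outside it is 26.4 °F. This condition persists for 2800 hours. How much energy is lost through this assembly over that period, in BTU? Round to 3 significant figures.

4.13/0.277 = 14.91
R_total = 14.91 + 6.36 = 21.27 ft²·°F·h/BTU
Q = 2780 × (65.6 − 26.4) / 21.27 = 5124 BTU/h
E = 5124 × 2800 = 14350000 BTU

14300000 BTU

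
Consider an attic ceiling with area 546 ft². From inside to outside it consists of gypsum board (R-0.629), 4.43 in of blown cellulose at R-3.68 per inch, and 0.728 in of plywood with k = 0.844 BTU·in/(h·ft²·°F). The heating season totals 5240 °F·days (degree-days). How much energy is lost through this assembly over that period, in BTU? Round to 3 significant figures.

4.43 × 3.68 = 16.3
0.728/0.844 = 0.8626
R_total = 0.629 + 16.3 + 0.8626 = 17.79 ft²·°F·h/BTU
E = A × HDD × 24 / R = 546 × 5240 × 24 / 17.79 = 3859000 BTU

3860000 BTU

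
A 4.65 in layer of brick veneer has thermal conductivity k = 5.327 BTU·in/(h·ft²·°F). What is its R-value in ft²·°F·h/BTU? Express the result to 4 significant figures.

0.8729 ft²·°F·h/BTU

R = L/k = 4.65/5.327 = 0.87291 ft²·°F·h/BTU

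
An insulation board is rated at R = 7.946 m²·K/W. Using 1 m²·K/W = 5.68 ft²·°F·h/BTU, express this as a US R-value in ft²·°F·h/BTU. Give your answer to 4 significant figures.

R_US = 7.946 × 5.68 = 45.133

45.13 ft²·°F·h/BTU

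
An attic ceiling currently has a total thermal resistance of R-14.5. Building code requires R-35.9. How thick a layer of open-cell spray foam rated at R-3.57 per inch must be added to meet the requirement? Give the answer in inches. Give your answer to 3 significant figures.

ΔR = 35.9 − 14.5 = 21.4 ft²·°F·h/BTU
L = ΔR / (R/in) = 21.4/3.57 = 5.994 in

5.99 in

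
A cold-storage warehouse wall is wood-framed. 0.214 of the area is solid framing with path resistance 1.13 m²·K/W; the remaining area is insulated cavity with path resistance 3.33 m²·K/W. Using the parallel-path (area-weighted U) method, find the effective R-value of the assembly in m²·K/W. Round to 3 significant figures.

U_eff = 0.786/3.33 + 0.214/1.13 = 0.236 + 0.1894 = 0.4254
R_eff = 1/U_eff = 2.351 m²·K/W

2.35 m²·K/W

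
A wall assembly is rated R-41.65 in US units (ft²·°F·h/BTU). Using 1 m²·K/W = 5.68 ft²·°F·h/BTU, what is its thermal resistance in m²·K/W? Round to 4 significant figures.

7.333 m²·K/W

R_SI = 41.65/5.68 = 7.3327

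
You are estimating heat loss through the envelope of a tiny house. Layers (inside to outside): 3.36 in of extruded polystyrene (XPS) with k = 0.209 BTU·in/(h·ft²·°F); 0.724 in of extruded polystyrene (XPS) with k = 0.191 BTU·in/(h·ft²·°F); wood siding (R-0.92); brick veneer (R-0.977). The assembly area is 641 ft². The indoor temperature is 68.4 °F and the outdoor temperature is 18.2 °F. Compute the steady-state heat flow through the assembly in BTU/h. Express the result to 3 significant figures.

3.36/0.209 = 16.08
0.724/0.191 = 3.791
R_total = 16.08 + 3.791 + 0.92 + 0.977 = 21.76 ft²·°F·h/BTU
Q = A·ΔT/R = 641 × (68.4 − 18.2) / 21.76 = 1478 BTU/h

1480 BTU/h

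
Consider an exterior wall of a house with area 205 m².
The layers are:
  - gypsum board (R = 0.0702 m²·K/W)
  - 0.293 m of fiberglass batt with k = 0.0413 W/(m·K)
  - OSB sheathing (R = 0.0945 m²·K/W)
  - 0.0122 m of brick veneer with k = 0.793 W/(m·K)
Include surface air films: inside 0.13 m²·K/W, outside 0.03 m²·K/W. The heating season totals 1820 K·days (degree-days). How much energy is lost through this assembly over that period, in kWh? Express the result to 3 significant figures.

1200 kWh

0.293/0.0413 = 7.094
0.0122/0.793 = 0.01538
R_total = 0.13 + 0.0702 + 7.094 + 0.0945 + 0.01538 + 0.03 = 7.435 m²·K/W
E = A × HDD × 24 / R / 1000 = 205 × 1820 × 24 / 7.435 / 1000 = 1204 kWh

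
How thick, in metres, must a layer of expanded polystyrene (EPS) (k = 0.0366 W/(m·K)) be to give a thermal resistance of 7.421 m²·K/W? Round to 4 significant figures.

L = R·k = 7.421 × 0.0366 = 0.27161 m

0.2716 m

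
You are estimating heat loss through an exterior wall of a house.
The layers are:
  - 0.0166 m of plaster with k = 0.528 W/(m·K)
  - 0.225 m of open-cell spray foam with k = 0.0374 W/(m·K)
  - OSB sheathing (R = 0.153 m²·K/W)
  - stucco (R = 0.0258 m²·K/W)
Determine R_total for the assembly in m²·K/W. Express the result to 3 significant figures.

6.23 m²·K/W

0.0166/0.528 = 0.03144
0.225/0.0374 = 6.016
R_total = 0.03144 + 6.016 + 0.153 + 0.0258 = 6.226 m²·K/W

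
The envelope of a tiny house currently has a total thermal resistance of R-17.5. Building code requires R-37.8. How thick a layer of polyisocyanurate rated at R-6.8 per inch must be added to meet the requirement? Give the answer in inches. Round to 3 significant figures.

2.99 in

ΔR = 37.8 − 17.5 = 20.3 ft²·°F·h/BTU
L = ΔR / (R/in) = 20.3/6.8 = 2.985 in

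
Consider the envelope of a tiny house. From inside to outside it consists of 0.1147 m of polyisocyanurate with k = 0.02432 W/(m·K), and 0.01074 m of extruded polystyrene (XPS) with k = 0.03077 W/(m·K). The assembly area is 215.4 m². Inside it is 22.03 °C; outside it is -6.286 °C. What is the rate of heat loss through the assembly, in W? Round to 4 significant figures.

0.1147/0.02432 = 4.7163
0.01074/0.03077 = 0.34904
R_total = 4.7163 + 0.34904 = 5.0653 m²·K/W
Q = A·ΔT/R = 215.4 × (22.03 − (-6.286)) / 5.0653 = 1204.1 W

1204 W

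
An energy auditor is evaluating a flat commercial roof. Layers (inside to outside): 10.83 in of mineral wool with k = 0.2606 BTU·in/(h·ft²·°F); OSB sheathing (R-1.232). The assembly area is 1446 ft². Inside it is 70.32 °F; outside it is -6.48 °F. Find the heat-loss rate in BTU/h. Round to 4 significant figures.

2595 BTU/h

10.83/0.2606 = 41.558
R_total = 41.558 + 1.232 = 42.79 ft²·°F·h/BTU
Q = A·ΔT/R = 1446 × (70.32 − (-6.48)) / 42.79 = 2595.3 BTU/h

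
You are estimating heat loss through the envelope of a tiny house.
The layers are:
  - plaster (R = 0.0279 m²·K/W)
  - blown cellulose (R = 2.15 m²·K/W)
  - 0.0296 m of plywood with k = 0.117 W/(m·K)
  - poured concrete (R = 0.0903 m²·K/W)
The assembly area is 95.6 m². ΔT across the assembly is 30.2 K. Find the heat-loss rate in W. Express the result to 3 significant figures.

1150 W

0.0296/0.117 = 0.253
R_total = 0.0279 + 2.15 + 0.253 + 0.0903 = 2.521 m²·K/W
Q = A·ΔT/R = 95.6 × 30.2 / 2.521 = 1145 W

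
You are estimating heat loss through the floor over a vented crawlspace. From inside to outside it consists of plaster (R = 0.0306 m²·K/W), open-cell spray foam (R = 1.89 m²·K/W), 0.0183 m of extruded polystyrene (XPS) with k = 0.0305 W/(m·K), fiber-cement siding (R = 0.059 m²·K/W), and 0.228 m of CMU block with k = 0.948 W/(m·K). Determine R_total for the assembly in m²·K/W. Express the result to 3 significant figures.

2.82 m²·K/W

0.0183/0.0305 = 0.6
0.228/0.948 = 0.2405
R_total = 0.0306 + 1.89 + 0.6 + 0.059 + 0.2405 = 2.82 m²·K/W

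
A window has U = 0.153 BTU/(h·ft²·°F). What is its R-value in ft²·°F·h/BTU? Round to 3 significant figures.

R = 1/U = 1/0.153 = 6.536

6.54 ft²·°F·h/BTU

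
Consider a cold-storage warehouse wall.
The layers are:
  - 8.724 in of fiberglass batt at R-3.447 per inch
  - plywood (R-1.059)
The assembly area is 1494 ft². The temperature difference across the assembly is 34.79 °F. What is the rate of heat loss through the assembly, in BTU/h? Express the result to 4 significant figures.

8.724 × 3.447 = 30.072
R_total = 30.072 + 1.059 = 31.131 ft²·°F·h/BTU
Q = A·ΔT/R = 1494 × 34.79 / 31.131 = 1669.6 BTU/h

1670 BTU/h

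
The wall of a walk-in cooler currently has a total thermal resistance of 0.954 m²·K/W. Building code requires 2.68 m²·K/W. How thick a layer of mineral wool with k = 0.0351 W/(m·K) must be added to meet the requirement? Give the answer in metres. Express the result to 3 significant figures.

0.0606 m

ΔR = 2.68 − 0.954 = 1.726 m²·K/W
L = ΔR × k = 1.726 × 0.0351 = 0.06058 m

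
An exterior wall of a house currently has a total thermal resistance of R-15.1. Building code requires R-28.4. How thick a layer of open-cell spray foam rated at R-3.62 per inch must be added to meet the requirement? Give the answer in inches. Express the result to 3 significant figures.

3.67 in

ΔR = 28.4 − 15.1 = 13.3 ft²·°F·h/BTU
L = ΔR / (R/in) = 13.3/3.62 = 3.674 in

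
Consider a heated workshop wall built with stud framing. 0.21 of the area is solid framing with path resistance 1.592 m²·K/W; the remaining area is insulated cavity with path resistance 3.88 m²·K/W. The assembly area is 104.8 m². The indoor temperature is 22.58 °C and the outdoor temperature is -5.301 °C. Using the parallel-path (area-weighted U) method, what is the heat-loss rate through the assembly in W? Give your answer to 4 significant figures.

980.4 W

U_eff = 0.79/3.88 + 0.21/1.592 = 0.20361 + 0.13191 = 0.33552
R_eff = 1/U_eff = 2.9805 m²·K/W
Q = 104.8 × (22.58 − (-5.301)) / 2.9805 = 980.36 W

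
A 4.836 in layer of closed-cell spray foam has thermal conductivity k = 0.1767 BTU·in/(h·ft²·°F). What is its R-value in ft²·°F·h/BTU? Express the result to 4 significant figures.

27.37 ft²·°F·h/BTU

R = L/k = 4.836/0.1767 = 27.368 ft²·°F·h/BTU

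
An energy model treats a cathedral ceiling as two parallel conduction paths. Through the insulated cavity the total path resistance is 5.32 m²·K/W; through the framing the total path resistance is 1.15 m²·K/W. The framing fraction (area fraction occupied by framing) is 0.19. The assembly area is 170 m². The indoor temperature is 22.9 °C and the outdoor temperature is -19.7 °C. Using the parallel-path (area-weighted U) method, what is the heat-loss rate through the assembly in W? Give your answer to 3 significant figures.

2300 W

U_eff = 0.81/5.32 + 0.19/1.15 = 0.1523 + 0.1652 = 0.3175
R_eff = 1/U_eff = 3.15 m²·K/W
Q = 170 × (22.9 − (-19.7)) / 3.15 = 2299 W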